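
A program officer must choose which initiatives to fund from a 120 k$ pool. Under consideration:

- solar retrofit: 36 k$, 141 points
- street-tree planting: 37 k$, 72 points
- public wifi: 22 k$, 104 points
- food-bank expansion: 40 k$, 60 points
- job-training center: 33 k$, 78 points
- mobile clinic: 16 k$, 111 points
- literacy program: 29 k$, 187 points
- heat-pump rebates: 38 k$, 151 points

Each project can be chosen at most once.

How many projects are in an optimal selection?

4

The maximum projected impact within 120 k$ is 590.
solar retrofit + mobile clinic + literacy program + heat-pump rebates hits 590 at 119 k$.
Any selection reaching 590 contains exactly 4 projects.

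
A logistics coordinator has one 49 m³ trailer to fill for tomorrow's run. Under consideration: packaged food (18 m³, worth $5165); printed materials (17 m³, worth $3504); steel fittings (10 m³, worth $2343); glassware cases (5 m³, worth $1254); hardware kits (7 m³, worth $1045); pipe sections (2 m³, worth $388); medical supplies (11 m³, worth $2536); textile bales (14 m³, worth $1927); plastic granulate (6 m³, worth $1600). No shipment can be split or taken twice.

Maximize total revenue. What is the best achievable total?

12032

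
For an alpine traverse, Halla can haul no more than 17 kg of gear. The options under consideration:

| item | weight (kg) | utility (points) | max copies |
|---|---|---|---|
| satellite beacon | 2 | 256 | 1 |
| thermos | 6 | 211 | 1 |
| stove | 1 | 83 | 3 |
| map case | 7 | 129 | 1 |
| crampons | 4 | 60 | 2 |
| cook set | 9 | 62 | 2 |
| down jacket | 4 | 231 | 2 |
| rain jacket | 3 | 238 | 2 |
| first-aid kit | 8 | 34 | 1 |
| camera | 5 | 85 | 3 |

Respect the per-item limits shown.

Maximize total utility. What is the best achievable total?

1277

A density-first pass picks satellite beacon + 3×stove + down jacket + 2×rain jacket — 1212 at 15 kg.
Dropping 2×stove frees 2 kg; slotting in down jacket (4 kg) lifts the total to 1277 at 17 kg.
Every other selection either busts 17 kg or exceeds an availability limit or fails to beat 1277.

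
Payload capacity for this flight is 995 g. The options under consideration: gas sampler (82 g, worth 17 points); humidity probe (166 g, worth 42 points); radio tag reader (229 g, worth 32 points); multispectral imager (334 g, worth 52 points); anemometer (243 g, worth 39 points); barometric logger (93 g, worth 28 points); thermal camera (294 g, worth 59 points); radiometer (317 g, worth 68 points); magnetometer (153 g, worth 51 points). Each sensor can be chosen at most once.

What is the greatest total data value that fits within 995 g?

228

The ratio heuristic lands on gas sampler + humidity probe + barometric logger + radiometer + magnetometer (206) but leaves 184 g idle.
Dropping gas sampler frees 82 g; slotting in anemometer (243 g) lifts the total to 228 at 972 g.
Next best is gas sampler + barometric logger + thermal camera + radiometer + magnetometer at 223 (939 g) — short by 5.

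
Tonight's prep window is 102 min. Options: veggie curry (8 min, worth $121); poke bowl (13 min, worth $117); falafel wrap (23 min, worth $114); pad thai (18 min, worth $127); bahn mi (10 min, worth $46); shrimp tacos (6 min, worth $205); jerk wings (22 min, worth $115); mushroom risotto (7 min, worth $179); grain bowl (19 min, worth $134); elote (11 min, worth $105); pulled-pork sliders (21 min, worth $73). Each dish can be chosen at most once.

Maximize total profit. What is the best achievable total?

Taking veggie curry + poke bowl + pad thai + bahn mi + shrimp tacos + mushroom risotto + grain bowl + elote: 92 min used, 1034 in profit.

1034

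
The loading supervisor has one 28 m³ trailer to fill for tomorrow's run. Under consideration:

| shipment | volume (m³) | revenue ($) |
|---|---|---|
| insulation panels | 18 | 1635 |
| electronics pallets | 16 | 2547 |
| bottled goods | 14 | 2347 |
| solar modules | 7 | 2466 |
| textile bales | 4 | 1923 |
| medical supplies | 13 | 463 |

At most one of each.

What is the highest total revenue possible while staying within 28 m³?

6936

Taking the top-ratio shipments first gives bottled goods + solar modules + textile bales for 6736 (25 m³).
Dropping bottled goods frees 14 m³; slotting in electronics pallets (16 m³) lifts the total to 6936 at 27 m³.
Nothing else within 28 m³ beats 6936.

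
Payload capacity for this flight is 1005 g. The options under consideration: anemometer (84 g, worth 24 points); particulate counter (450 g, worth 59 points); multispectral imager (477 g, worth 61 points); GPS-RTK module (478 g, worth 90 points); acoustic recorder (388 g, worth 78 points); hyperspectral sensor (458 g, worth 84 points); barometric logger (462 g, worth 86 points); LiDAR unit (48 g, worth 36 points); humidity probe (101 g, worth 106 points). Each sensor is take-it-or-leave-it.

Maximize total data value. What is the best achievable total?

Greedy by ratio would take anemometer + acoustic recorder + LiDAR unit + humidity probe: 621 g used, total 244.
Dropping anemometer frees 84 g; slotting in barometric logger (462 g) lifts the total to 306 at 999 g.
Runner-up acoustic recorder + hyperspectral sensor + LiDAR unit + humidity probe tops out at 304.

306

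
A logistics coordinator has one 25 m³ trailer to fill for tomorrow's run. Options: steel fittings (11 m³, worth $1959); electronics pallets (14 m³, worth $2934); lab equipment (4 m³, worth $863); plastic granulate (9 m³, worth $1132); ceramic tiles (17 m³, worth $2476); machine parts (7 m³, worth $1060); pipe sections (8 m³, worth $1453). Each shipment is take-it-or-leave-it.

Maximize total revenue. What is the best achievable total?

4893

A density-first pass picks electronics pallets + lab equipment + machine parts — 4857 at 25 m³.
Dropping lab equipment and machine parts frees 11 m³; slotting in steel fittings (11 m³) lifts the total to 4893 at 25 m³.
The closest alternative, electronics pallets + lab equipment + machine parts, reaches only 4857.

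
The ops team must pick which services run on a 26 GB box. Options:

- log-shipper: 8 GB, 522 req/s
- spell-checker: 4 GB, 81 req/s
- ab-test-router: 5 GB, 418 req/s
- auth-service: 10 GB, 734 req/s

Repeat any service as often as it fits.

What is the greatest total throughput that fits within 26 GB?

Ranking by ratio (throughput/GB): ab-test-router 83.60, auth-service 73.40, log-shipper 65.25, spell-checker 20.25.
Best packing: 5×ab-test-router — 25 GB, 2090 total.

2090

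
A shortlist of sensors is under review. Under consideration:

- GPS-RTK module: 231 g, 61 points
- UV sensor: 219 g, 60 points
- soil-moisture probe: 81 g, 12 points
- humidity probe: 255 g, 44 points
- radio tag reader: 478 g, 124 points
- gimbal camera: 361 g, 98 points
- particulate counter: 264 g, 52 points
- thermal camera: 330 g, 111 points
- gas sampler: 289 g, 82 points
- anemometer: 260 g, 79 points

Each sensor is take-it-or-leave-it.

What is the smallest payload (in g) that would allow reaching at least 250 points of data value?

809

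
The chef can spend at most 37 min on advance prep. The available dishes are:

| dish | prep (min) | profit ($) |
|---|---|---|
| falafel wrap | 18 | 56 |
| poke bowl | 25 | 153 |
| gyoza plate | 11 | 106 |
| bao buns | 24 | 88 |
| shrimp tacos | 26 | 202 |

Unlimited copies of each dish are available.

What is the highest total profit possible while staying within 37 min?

By profit per min: gyoza plate 9.64, shrimp tacos 7.77, poke bowl 6.12, bao buns 3.67 lead.
3×gyoza plate uses 33 of the 37 min and totals 318.
The spare 4 min is too small for any remaining dish, and no exchange beats 318.

318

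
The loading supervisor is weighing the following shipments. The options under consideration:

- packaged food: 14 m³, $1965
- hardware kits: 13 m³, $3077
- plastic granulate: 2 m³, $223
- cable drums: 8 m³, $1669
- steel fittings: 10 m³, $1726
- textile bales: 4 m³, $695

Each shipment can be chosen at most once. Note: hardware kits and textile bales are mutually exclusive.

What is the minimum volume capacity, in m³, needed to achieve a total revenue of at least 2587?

13

Need the lightest bundle worth ≥ 2587.
hardware kits: 3077 revenue at 13 m³.
No combination under 13 m³ hits 2587.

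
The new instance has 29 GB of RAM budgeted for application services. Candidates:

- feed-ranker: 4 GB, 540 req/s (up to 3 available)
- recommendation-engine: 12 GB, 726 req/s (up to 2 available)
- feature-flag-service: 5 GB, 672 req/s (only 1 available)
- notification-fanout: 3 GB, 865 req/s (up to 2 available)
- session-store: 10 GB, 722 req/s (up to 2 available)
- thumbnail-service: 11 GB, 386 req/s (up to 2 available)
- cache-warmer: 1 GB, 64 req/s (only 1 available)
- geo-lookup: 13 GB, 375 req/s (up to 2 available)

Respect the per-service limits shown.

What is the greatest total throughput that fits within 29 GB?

By throughput per GB: notification-fanout 288.33, feed-ranker 135.00, feature-flag-service 134.40, session-store 72.20 lead.
Taking the top-ratio services first gives 3×feed-ranker + feature-flag-service + 2×notification-fanout + cache-warmer for 4086 (24 GB).
Replace feed-ranker and cache-warmer with session-store: the trade gains 118 net, giving 4204 at 29 GB.
Every other selection either busts 29 GB or exceeds an availability limit or fails to beat 4204.

4204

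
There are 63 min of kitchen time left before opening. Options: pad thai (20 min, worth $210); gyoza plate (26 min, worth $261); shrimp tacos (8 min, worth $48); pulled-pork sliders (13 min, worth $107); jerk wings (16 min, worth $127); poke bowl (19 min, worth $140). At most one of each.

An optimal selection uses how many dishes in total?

The maximum profit within 63 min is 598.
One optimal bundle: pad thai + gyoza plate + jerk wings (62 min).
Any selection reaching 598 contains exactly 3 dishes.

3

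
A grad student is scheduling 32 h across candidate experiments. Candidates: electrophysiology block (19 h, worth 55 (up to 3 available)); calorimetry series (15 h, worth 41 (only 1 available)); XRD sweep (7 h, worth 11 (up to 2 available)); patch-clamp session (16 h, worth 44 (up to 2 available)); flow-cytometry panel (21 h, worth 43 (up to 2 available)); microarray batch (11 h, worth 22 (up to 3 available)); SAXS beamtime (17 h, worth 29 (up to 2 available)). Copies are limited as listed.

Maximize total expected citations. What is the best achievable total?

88

Density check — electrophysiology block 2.89, patch-clamp session 2.75, calorimetry series 2.73 are the best per h.
A density-first pass picks electrophysiology block + microarray batch — 77 at 30 h.
Replace electrophysiology block and microarray batch with 2×patch-clamp session: the trade gains 11 net, giving 88 at 32 h.
Every other selection either busts 32 h or exceeds an availability limit or fails to beat 88.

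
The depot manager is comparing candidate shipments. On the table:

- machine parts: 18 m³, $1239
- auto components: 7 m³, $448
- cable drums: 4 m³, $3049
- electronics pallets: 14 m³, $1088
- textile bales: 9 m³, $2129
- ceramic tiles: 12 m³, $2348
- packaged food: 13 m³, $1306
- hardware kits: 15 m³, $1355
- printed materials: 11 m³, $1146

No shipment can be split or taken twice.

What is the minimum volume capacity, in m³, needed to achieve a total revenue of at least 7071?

Look for the lowest-volume combination reaching 7071.
cable drums + textile bales + ceramic tiles: 7526 revenue at 25 m³.
No combination under 25 m³ hits 7071.

25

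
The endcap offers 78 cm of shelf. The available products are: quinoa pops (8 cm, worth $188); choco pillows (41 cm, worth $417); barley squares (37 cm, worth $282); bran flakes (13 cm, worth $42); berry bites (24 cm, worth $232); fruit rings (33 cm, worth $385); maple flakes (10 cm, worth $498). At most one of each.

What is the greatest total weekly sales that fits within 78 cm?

Ranking by ratio (weekly sales/cm): maple flakes 49.80, quinoa pops 23.50, fruit rings 11.67.
Quinoa pops + berry bites + fruit rings + maple flakes uses 75 of the 78 cm and totals 1303.
Runner-up choco pillows + berry bites + maple flakes tops out at 1147.

1303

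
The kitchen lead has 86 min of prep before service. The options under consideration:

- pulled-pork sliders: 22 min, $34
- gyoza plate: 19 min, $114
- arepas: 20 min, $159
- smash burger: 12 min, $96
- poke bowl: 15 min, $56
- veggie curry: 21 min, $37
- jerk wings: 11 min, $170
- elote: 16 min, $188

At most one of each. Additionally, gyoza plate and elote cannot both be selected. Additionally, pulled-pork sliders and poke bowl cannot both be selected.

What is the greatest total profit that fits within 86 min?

669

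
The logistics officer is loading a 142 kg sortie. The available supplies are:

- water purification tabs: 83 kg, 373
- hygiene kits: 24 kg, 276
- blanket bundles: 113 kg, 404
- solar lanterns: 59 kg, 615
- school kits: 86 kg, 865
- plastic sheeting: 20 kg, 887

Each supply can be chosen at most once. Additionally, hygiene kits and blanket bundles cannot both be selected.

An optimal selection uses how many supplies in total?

3

The maximum people served within 142 kg is 2028.
For example hygiene kits + school kits + plastic sheeting achieves it, using 130 kg.
Every optimal selection uses 3 supplies.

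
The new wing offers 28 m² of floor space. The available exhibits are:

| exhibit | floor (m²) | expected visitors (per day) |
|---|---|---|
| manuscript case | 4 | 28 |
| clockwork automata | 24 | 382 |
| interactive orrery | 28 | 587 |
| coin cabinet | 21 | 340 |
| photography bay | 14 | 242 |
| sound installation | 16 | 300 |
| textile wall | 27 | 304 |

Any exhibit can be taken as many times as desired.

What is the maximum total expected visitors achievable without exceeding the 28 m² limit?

587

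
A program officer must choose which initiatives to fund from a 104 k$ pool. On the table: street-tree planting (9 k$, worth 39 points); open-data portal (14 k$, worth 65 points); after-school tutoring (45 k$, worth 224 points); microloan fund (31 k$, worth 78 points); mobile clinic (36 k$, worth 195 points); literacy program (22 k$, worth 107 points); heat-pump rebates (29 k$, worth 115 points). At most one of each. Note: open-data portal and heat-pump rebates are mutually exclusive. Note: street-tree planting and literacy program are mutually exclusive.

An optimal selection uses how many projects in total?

3

The maximum projected impact within 104 k$ is 526.
One optimal bundle: after-school tutoring + mobile clinic + literacy program (103 k$).
Every optimal selection uses 3 projects.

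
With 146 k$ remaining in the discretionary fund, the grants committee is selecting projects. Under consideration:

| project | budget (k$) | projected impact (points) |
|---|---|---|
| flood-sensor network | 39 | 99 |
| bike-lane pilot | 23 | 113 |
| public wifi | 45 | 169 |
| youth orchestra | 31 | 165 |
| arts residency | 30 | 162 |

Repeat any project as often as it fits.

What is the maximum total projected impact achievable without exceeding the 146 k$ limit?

Greedy by ratio would take bike-lane pilot + 4×arts residency: 143 k$ used, total 761.
Dropping 3×arts residency frees 90 k$; slotting in 3×youth orchestra (93 k$) lifts the total to 770 at 146 k$.
No other feasible combination exceeds 770.

770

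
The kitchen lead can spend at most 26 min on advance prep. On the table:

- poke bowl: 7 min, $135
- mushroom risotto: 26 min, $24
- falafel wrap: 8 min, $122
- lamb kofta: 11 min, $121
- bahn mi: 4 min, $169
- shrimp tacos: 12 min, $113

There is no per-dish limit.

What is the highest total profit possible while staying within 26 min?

1014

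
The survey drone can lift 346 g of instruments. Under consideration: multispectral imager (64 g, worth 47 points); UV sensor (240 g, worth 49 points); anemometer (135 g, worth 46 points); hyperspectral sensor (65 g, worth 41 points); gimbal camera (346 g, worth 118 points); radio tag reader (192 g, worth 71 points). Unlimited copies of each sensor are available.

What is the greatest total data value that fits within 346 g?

235

Best packing: 5×multispectral imager — 320 g, 235 total.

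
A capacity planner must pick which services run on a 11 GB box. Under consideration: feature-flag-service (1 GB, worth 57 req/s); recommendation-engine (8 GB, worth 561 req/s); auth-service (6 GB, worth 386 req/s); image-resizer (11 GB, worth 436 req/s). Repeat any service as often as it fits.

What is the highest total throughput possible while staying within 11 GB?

732

Taking 3×feature-flag-service + recommendation-engine: 11 GB used, 732 in throughput.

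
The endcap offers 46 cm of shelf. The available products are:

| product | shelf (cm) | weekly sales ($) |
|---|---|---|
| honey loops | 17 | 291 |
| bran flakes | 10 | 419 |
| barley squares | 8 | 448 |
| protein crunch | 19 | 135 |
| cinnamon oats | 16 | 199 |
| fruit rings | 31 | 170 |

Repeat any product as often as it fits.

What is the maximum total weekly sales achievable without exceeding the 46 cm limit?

2240

By weekly sales per cm: barley squares 56.00, bran flakes 41.90, honey loops 17.12 lead.
Best packing: 5×barley squares — 40 cm, 2240 total.
No other feasible combination exceeds 2240.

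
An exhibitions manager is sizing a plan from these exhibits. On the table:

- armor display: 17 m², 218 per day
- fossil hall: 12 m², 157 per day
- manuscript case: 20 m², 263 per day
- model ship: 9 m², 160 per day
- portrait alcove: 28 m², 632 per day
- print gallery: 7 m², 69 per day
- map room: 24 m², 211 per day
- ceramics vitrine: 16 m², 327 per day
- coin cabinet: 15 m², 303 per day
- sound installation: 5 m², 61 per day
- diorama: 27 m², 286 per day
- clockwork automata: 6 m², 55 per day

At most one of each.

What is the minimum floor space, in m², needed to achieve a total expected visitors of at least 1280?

Need the lightest bundle worth ≥ 1280.
portrait alcove + ceramics vitrine + coin cabinet + sound installation: 1323 expected visitors at 64 m².
Any bundle with less than 64 m² falls short of 1280.

64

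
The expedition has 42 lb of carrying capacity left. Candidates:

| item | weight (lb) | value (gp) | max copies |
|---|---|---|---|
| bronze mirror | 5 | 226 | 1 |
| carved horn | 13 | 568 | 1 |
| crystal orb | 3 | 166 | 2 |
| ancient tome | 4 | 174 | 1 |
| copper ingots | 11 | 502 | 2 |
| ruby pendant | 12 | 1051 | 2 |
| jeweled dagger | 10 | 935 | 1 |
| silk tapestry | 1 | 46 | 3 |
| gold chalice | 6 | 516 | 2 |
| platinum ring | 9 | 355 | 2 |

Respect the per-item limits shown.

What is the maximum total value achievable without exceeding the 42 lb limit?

3645

The ratio ordering already packs tightly: 2×ruby pendant + jeweled dagger + 2×silk tapestry + gold chalice, 42 lb, 3645.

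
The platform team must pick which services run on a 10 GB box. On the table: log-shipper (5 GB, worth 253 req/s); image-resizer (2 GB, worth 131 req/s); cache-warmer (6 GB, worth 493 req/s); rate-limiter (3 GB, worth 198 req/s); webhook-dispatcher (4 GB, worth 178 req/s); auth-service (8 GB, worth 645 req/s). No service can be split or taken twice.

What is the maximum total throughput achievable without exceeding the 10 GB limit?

The ratio heuristic lands on cache-warmer + rate-limiter (691) but leaves 1 GB idle.
Replace cache-warmer and rate-limiter with image-resizer + auth-service: the trade gains 85 net, giving 776 at 10 GB.
The closest alternative, cache-warmer + rate-limiter, reaches only 691.

776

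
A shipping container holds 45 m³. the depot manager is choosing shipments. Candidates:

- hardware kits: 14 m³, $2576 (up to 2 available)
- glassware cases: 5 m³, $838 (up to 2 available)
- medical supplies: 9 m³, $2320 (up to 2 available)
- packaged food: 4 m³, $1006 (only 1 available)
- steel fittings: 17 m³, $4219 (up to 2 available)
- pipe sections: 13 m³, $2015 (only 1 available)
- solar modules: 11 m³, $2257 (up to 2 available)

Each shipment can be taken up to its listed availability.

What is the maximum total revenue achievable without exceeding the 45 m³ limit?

10758

By revenue per m³: medical supplies 257.78, packaged food 251.50, steel fittings 248.18 lead.
Filling by ratio: glassware cases + 2×medical supplies + packaged food + steel fittings for 10703, with 1 m³ left unused.
Replace glassware cases and medical supplies and packaged food with steel fittings: the trade gains 55 net, giving 10758 at 43 m³.
No other feasible combination exceeds 10758.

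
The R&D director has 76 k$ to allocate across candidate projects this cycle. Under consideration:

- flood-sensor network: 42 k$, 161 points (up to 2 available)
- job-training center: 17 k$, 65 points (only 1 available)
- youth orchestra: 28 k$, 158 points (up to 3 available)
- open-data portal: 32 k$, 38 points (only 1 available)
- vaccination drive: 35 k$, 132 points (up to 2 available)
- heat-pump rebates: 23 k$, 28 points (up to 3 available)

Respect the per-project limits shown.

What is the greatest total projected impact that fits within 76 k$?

Density check — youth orchestra 5.64, flood-sensor network 3.83, job-training center 3.82 are the best per k$.
Best packing: job-training center + 2×youth orchestra — 73 k$, 381 total.
The spare 3 k$ is too small for any remaining project, and no exchange beats 381.

381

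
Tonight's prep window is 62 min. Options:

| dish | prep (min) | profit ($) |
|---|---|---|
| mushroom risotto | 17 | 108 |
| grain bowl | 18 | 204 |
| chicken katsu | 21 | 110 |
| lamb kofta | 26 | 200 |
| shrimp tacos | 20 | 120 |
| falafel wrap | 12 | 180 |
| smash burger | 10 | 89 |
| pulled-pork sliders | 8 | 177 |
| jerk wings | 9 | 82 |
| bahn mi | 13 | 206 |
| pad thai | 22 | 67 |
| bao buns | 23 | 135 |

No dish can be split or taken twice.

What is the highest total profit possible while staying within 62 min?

Ranking by ratio (profit/min): pulled-pork sliders 22.12, bahn mi 15.85, falafel wrap 15.00.
Greedy by ratio would take grain bowl + falafel wrap + pulled-pork sliders + jerk wings + bahn mi: 60 min used, total 849.
Replace jerk wings with smash burger: the trade gains 7 net, giving 856 at 61 min.
That's the maximum — no swap from here does better than 856.

856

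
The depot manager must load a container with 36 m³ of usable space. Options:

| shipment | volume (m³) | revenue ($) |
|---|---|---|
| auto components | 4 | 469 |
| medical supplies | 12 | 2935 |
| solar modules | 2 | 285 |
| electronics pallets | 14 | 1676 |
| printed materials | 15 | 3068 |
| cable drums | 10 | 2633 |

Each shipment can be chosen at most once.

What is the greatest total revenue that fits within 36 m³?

By revenue per m³: cable drums 263.30, medical supplies 244.58, printed materials 204.53 lead.
Greedy by ratio would take auto components + medical supplies + solar modules + cable drums: 28 m³ used, total 6322.
Dropping auto components and solar modules frees 6 m³; slotting in electronics pallets (14 m³) lifts the total to 7244 at 36 m³.
Runner-up auto components + medical supplies + solar modules + printed materials tops out at 6757.

7244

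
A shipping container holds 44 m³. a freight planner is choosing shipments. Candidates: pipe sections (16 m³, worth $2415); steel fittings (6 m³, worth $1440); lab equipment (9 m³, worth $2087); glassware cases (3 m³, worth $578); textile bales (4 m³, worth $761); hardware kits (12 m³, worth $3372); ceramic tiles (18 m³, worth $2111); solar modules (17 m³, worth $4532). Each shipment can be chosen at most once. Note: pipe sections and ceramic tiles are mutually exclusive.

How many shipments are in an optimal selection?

4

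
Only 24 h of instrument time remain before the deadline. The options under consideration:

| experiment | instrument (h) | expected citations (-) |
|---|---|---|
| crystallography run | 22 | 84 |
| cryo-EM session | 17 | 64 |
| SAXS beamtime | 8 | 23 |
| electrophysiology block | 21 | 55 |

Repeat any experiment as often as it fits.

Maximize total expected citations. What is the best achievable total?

The ratio ordering already packs tightly: crystallography run, 22 h, 84.
No other feasible combination exceeds 84.

84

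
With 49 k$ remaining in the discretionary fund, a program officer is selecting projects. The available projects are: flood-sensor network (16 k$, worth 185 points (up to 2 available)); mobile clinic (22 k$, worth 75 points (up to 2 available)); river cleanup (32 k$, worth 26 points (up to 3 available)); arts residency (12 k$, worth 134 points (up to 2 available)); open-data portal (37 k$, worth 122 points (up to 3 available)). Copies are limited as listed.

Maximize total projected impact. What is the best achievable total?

504

Best packing: 2×flood-sensor network + arts residency — 44 k$, 504 total.
Nothing else within 49 k$ beats 504.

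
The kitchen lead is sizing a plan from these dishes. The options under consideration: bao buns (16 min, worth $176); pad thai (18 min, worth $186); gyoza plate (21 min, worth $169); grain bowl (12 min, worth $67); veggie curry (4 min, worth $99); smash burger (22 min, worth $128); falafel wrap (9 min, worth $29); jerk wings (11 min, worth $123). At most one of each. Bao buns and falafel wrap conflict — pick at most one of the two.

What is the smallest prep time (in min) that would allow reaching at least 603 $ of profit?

Look for the lowest-prep combination reaching 603.
Taking bao buns + pad thai + gyoza plate + veggie curry gives 630 (≥ 603) for 59 min.
Any bundle with less than 59 min falls short of 603.

59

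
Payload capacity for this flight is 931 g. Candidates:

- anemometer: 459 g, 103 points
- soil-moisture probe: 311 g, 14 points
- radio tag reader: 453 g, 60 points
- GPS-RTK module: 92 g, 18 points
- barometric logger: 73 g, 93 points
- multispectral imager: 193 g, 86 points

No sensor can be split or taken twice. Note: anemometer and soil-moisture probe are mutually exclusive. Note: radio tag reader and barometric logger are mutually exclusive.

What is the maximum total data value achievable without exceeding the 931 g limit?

Taking anemometer + GPS-RTK module + barometric logger + multispectral imager: 817 g used, 300 in data value.

300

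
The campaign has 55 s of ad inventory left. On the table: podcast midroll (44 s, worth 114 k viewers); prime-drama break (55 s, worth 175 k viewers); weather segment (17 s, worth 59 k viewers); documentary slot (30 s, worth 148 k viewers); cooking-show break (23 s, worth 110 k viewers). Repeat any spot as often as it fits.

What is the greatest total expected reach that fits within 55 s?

Taking documentary slot + cooking-show break: 53 s used, 258 in expected reach.
That's the maximum — no swap from here does better than 258.

258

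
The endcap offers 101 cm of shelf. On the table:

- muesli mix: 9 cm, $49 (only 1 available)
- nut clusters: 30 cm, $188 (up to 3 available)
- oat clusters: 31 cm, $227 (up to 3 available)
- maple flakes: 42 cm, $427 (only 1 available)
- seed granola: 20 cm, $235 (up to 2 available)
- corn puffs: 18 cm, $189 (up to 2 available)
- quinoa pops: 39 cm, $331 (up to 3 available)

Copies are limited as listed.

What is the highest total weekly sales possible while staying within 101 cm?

1086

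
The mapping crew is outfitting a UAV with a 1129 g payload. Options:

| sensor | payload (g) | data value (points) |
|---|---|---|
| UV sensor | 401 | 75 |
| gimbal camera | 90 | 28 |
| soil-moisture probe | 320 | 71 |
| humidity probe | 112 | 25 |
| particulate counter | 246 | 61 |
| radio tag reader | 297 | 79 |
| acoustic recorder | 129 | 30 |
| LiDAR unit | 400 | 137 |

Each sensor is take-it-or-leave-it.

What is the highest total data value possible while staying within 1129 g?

Ranking by ratio (data value/g): LiDAR unit 0.34, gimbal camera 0.31, radio tag reader 0.27, particulate counter 0.25.
The ratio heuristic lands on gimbal camera + particulate counter + radio tag reader + LiDAR unit (305) but leaves 96 g idle.
Replace particulate counter with soil-moisture probe: the trade gains 10 net, giving 315 at 1107 g.

315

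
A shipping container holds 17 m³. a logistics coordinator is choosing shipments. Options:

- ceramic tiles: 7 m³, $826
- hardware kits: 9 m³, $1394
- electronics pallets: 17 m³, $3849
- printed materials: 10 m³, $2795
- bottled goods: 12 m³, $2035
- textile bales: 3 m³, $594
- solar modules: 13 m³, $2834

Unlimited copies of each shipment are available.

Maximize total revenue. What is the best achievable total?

3983

Density check — printed materials 279.50, electronics pallets 226.41, solar modules 218.00 are the best per m³.
The ratio ordering already packs tightly: printed materials + 2×textile bales, 16 m³, 3983.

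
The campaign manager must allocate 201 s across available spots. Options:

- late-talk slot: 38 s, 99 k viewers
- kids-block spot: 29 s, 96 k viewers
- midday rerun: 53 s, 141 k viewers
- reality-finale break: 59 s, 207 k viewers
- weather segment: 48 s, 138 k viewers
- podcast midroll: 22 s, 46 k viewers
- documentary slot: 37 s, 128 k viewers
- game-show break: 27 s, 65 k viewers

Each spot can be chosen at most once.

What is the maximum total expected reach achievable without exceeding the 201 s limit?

634

Density check — reality-finale break 3.51, documentary slot 3.46, kids-block spot 3.31 are the best per s.
Taking kids-block spot + reality-finale break + weather segment + documentary slot + game-show break: 200 s used, 634 in expected reach.
The closest alternative, kids-block spot + midday rerun + reality-finale break + podcast midroll + documentary slot, reaches only 618.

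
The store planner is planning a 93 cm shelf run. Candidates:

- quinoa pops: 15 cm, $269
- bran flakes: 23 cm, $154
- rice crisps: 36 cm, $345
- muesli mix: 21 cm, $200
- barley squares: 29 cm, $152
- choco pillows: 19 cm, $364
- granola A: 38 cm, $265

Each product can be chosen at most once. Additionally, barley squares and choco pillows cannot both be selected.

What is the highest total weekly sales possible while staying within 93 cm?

1178

Density check — choco pillows 19.16, quinoa pops 17.93, rice crisps 9.58, muesli mix 9.52 are the best per cm.
Best packing: quinoa pops + rice crisps + muesli mix + choco pillows — 91 cm, 1178 total.
No other feasible combination exceeds 1178.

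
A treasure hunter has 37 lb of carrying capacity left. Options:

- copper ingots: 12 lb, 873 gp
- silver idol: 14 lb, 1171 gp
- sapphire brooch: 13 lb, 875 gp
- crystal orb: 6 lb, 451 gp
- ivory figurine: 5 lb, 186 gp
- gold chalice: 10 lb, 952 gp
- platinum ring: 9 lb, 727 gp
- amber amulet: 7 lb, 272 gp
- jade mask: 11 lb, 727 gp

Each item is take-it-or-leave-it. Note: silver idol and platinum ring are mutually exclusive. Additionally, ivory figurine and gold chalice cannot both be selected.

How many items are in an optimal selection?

Best achievable value is 3003.
copper ingots + crystal orb + gold chalice + platinum ring hits 3003 at 37 lb.
All optima have 4 items.

4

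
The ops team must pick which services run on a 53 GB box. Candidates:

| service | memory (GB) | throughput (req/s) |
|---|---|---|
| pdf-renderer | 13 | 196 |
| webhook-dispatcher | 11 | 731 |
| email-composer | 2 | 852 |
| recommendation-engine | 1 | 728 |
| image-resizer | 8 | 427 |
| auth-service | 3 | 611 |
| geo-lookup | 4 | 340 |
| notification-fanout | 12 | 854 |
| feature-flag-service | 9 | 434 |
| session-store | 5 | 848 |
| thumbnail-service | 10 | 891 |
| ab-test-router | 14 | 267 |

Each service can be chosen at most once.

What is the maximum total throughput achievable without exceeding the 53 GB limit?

5949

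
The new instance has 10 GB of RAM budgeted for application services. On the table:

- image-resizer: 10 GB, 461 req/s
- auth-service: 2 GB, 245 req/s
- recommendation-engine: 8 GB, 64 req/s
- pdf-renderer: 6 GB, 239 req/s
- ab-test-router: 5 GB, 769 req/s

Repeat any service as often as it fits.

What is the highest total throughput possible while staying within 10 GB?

1538

By throughput per GB: ab-test-router 153.80, auth-service 122.50, image-resizer 46.10, pdf-renderer 39.83 lead.
Taking 2×ab-test-router: 10 GB used, 1538 in throughput.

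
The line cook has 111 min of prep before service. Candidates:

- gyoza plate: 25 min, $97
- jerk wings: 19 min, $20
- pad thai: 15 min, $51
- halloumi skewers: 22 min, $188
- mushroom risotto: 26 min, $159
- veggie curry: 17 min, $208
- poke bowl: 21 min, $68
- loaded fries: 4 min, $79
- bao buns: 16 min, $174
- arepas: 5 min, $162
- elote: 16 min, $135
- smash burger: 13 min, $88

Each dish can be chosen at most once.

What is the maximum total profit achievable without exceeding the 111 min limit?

By profit per min: arepas 32.40, loaded fries 19.75, veggie curry 12.24 lead.
Greedy by ratio would take pad thai + halloumi skewers + veggie curry + loaded fries + bao buns + arepas + elote + smash burger: 108 min used, total 1085.
Replace pad thai and smash burger with mushroom risotto: the trade gains 20 net, giving 1105 at 106 min.
Runner-up pad thai + halloumi skewers + veggie curry + loaded fries + bao buns + arepas + elote + smash burger tops out at 1085.

1105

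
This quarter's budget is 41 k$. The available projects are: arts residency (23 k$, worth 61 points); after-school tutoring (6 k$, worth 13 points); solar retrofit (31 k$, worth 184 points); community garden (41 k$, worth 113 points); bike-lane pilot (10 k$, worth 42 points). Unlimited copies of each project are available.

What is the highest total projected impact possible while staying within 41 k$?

226

Solar retrofit + bike-lane pilot uses 41 of the 41 k$ and totals 226.
Every other selection either busts 41 k$ or fails to beat 226.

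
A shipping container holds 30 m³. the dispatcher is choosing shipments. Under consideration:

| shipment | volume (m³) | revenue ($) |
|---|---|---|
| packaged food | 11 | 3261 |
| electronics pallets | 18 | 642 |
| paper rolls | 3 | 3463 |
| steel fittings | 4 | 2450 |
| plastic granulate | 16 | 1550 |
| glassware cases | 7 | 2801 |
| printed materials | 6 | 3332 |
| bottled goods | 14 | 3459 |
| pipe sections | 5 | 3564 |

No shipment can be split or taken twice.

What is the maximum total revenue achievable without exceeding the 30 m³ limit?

16070

Greedy by ratio would take paper rolls + steel fittings + glassware cases + printed materials + pipe sections: 25 m³ used, total 15610.
Replace glassware cases with packaged food: the trade gains 460 net, giving 16070 at 29 m³.
Every other selection either busts 30 m³ or fails to beat 16070.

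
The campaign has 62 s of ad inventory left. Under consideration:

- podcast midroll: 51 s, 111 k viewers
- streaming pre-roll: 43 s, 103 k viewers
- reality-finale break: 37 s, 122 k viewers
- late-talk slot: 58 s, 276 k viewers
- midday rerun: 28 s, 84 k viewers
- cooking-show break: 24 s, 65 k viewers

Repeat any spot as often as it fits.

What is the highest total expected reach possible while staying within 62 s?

Ranking by ratio (expected reach/s): late-talk slot 4.76, reality-finale break 3.30, midday rerun 3.00.
Taking late-talk slot: 58 s used, 276 in expected reach.
Every other selection either busts 62 s or fails to beat 276.

276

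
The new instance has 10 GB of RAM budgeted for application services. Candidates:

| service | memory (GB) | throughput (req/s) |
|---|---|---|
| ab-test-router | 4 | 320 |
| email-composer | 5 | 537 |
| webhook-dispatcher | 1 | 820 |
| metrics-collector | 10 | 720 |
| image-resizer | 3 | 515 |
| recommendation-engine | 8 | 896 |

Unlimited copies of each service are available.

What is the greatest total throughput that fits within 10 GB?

8200

10×webhook-dispatcher uses 10 of the 10 GB and totals 8200.
No other feasible combination exceeds 8200.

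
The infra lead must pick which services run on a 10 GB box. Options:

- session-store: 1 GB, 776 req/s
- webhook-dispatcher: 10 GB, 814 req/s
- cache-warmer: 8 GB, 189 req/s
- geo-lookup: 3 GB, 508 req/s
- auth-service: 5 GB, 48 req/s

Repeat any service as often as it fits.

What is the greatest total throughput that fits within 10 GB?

7760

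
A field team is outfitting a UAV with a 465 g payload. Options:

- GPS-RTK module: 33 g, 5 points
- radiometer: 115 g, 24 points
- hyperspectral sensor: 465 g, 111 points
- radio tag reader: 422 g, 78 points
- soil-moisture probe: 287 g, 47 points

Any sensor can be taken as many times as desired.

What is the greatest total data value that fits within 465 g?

111

Taking hyperspectral sensor: 465 g used, 111 in data value.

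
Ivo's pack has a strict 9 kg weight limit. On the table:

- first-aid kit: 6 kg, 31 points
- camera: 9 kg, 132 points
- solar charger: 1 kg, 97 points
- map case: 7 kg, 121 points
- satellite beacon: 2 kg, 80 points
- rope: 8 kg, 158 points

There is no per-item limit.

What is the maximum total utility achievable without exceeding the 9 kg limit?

873

Density check — solar charger 97.00, satellite beacon 40.00, rope 19.75, map case 17.29 are the best per kg.
The ratio ordering already packs tightly: 9×solar charger, 9 kg, 873.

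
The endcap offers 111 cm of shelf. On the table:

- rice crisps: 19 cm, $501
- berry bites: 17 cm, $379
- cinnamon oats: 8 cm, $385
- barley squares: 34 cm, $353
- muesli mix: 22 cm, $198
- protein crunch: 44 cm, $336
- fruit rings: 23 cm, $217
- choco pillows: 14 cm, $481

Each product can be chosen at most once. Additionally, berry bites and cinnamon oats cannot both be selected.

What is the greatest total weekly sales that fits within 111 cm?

1937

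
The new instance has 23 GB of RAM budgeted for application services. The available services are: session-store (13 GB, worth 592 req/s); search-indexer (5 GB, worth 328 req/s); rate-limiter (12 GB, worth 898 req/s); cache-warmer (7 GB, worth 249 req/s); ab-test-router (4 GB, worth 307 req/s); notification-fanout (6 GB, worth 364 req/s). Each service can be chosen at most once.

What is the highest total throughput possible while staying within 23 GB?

Density check — ab-test-router 76.75, rate-limiter 74.83, search-indexer 65.60, notification-fanout 60.67 are the best per GB.
Taking the top-ratio services first gives search-indexer + rate-limiter + ab-test-router for 1533 (21 GB).
Replace ab-test-router with notification-fanout: the trade gains 57 net, giving 1590 at 23 GB.
An exhaustive check of the 64 subsets confirms 1590.

1590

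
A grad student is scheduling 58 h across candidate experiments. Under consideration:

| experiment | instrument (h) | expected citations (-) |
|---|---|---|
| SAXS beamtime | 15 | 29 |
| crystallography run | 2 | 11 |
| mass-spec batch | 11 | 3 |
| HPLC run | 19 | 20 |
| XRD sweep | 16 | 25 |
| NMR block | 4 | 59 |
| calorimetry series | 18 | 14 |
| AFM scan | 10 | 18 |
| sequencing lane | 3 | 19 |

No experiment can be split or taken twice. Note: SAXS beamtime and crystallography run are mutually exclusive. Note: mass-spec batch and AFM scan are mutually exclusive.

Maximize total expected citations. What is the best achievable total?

Best packing: SAXS beamtime + HPLC run + XRD sweep + NMR block + sequencing lane — 57 h, 152 total.
No other feasible combination exceeds 152.

152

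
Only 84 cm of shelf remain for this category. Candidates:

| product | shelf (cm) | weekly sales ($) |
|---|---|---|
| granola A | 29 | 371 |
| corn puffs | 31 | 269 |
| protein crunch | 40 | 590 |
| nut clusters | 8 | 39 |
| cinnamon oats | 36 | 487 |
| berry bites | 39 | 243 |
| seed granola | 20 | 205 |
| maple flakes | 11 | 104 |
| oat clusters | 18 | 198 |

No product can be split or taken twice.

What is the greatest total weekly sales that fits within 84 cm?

1116

Best packing: protein crunch + nut clusters + cinnamon oats — 84 cm, 1116 total.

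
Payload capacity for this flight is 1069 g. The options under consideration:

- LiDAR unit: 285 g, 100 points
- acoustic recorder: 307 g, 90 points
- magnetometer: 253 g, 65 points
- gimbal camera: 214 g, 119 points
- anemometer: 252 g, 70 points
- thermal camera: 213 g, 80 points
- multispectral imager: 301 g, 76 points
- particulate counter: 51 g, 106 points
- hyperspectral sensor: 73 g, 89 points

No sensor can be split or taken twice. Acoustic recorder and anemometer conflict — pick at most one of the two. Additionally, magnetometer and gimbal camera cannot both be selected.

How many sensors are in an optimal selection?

5

The maximum data value within 1069 g is 504.
LiDAR unit + acoustic recorder + gimbal camera + particulate counter + hyperspectral sensor hits 504 at 930 g.
All optima have 5 sensors.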